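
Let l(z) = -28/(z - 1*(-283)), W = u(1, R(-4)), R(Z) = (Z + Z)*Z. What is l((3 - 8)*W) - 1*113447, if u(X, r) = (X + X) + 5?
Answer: -7033721/62 ≈ -1.1345e+5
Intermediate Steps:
R(Z) = 2*Z² (R(Z) = (2*Z)*Z = 2*Z²)
u(X, r) = 5 + 2*X (u(X, r) = 2*X + 5 = 5 + 2*X)
W = 7 (W = 5 + 2*1 = 5 + 2 = 7)
l(z) = -28/(283 + z) (l(z) = -28/(z + 283) = -28/(283 + z))
l((3 - 8)*W) - 1*113447 = -28/(283 + (3 - 8)*7) - 1*113447 = -28/(283 - 5*7) - 113447 = -28/(283 - 35) - 113447 = -28/248 - 113447 = -28*1/248 - 113447 = -7/62 - 113447 = -7033721/62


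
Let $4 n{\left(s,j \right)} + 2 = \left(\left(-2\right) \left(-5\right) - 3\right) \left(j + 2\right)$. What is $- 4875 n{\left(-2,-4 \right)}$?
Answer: $19500$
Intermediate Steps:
$n{\left(s,j \right)} = 3 + \frac{7 j}{4}$ ($n{\left(s,j \right)} = - \frac{1}{2} + \frac{\left(\left(-2\right) \left(-5\right) - 3\right) \left(j + 2\right)}{4} = - \frac{1}{2} + \frac{\left(10 - 3\right) \left(2 + j\right)}{4} = - \frac{1}{2} + \frac{7 \left(2 + j\right)}{4} = - \frac{1}{2} + \frac{14 + 7 j}{4} = - \frac{1}{2} + \left(\frac{7}{2} + \frac{7 j}{4}\right) = 3 + \frac{7 j}{4}$)
$- 4875 n{\left(-2,-4 \right)} = - 4875 \left(3 + \frac{7}{4} \left(-4\right)\right) = - 4875 \left(3 - 7\right) = \left(-4875\right) \left(-4\right) = 19500$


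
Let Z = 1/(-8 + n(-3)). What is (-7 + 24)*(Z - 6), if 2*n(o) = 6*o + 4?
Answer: -1547/15 ≈ -103.13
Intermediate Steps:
n(o) = 2 + 3*o (n(o) = (6*o + 4)/2 = (4 + 6*o)/2 = 2 + 3*o)
Z = -1/15 (Z = 1/(-8 + (2 + 3*(-3))) = 1/(-8 + (2 - 9)) = 1/(-8 - 7) = 1/(-15) = -1/15 ≈ -0.066667)
(-7 + 24)*(Z - 6) = (-7 + 24)*(-1/15 - 6) = 17*(-91/15) = -1547/15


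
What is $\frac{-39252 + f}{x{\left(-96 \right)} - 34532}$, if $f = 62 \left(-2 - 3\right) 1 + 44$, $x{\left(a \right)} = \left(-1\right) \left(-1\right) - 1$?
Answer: $\frac{19759}{17266} \approx 1.1444$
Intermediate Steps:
$x{\left(a \right)} = 0$ ($x{\left(a \right)} = 1 - 1 = 0$)
$f = -266$ ($f = 62 \left(\left(-5\right) 1\right) + 44 = 62 \left(-5\right) + 44 = -310 + 44 = -266$)
$\frac{-39252 + f}{x{\left(-96 \right)} - 34532} = \frac{-39252 - 266}{0 - 34532} = - \frac{39518}{-34532} = \left(-39518\right) \left(- \frac{1}{34532}\right) = \frac{19759}{17266}$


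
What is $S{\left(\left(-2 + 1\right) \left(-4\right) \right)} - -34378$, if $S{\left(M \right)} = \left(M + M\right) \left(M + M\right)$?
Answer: $34442$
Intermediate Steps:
$S{\left(M \right)} = 4 M^{2}$ ($S{\left(M \right)} = 2 M 2 M = 4 M^{2}$)
$S{\left(\left(-2 + 1\right) \left(-4\right) \right)} - -34378 = 4 \left(\left(-2 + 1\right) \left(-4\right)\right)^{2} - -34378 = 4 \left(\left(-1\right) \left(-4\right)\right)^{2} + 34378 = 4 \cdot 4^{2} + 34378 = 4 \cdot 16 + 34378 = 64 + 34378 = 34442$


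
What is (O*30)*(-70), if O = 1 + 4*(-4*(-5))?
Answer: -170100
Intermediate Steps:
O = 81 (O = 1 + 4*20 = 1 + 80 = 81)
(O*30)*(-70) = (81*30)*(-70) = 2430*(-70) = -170100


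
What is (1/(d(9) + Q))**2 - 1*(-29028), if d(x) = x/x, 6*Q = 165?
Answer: 94311976/3249 ≈ 29028.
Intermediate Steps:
Q = 55/2 (Q = (1/6)*165 = 55/2 ≈ 27.500)
d(x) = 1
(1/(d(9) + Q))**2 - 1*(-29028) = (1/(1 + 55/2))**2 - 1*(-29028) = (1/(57/2))**2 + 29028 = (2/57)**2 + 29028 = 4/3249 + 29028 = 94311976/3249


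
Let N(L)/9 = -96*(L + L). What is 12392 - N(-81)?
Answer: -127576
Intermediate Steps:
N(L) = -1728*L (N(L) = 9*(-96*(L + L)) = 9*(-192*L) = -1728*L)
12392 - N(-81) = 12392 - (-1728)*(-81) = 12392 - 1*139968 = 12392 - 139968 = -127576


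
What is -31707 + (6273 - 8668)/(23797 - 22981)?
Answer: -25875307/816 ≈ -31710.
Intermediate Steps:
-31707 + (6273 - 8668)/(23797 - 22981) = -31707 - 2395/816 = -25875307/816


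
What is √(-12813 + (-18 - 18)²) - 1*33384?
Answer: -33384 + I*√11517 ≈ -33384.0 + 107.32*I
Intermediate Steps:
√(-12813 + (-18 - 18)²) - 1*33384 = √(-12813 + (-36)²) - 33384 = √(-12813 + 1296) - 33384 = √(-11517) - 33384 = I*√11517 - 33384 = -33384 + I*√11517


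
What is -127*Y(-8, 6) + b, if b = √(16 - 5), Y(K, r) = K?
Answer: 1016 + √11 ≈ 1019.3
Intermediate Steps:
b = √11 ≈ 3.3166
-127*Y(-8, 6) + b = -127*(-8) + √11 = 1016 + √11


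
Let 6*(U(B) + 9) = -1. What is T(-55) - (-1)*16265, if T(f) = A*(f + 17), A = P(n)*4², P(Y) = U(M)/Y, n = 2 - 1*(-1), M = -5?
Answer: 163105/9 ≈ 18123.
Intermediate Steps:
U(B) = -55/6 (U(B) = -9 + (⅙)*(-1) = -9 - ⅙ = -55/6)
n = 3 (n = 2 + 1 = 3)
P(Y) = -55/(6*Y)
A = -440/9 (A = -55/6/3*4² = -55/6*⅓*16 = -55/18*16 = -440/9 ≈ -48.889)
T(f) = -7480/9 - 440*f/9 (T(f) = -440*(f + 17)/9 = -440*(17 + f)/9 = -7480/9 - 440*f/9)
T(-55) - (-1)*16265 = (-7480/9 - 440/9*(-55)) - (-1)*16265 = (-7480/9 + 24200/9) - 1*(-16265) = 16720/9 + 16265 = 163105/9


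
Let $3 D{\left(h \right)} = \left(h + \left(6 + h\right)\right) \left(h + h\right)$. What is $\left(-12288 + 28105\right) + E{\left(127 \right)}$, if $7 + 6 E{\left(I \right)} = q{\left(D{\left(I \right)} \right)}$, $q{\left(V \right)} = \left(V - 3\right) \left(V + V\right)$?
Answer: $\frac{8722228535}{54} \approx 1.6152 \cdot 10^{8}$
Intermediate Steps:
$D{\left(h \right)} = \frac{2 h \left(6 + 2 h\right)}{3}$ ($D{\left(h \right)} = \frac{\left(h + \left(6 + h\right)\right) \left(h + h\right)}{3} = \frac{\left(6 + 2 h\right) 2 h}{3} = \frac{2 h \left(6 + 2 h\right)}{3}$)
$q{\left(V \right)} = 2 V \left(-3 + V\right)$ ($q{\left(V \right)} = \left(-3 + V\right) 2 V = 2 V \left(-3 + V\right)$)
$E{\left(I \right)} = - \frac{7}{6} + \frac{4 I \left(-3 + \frac{4 I \left(3 + I\right)}{3}\right) \left(3 + I\right)}{9}$ ($E{\left(I \right)} = - \frac{7}{6} + \frac{2 \frac{4 I \left(3 + I\right)}{3} \left(-3 + \frac{4 I \left(3 + I\right)}{3}\right)}{6} = - \frac{7}{6} + \frac{\frac{8}{3} I \left(-3 + \frac{4 I \left(3 + I\right)}{3}\right) \left(3 + I\right)}{6} = - \frac{7}{6} + \frac{4 I \left(-3 + \frac{4 I \left(3 + I\right)}{3}\right) \left(3 + I\right)}{9}$)
$\left(-12288 + 28105\right) + E{\left(127 \right)} = \left(-12288 + 28105\right) - \left(\frac{7}{6} - \frac{508 \left(-9 + 4 \cdot 127 \left(3 + 127\right)\right) \left(3 + 127\right)}{27}\right) = 15817 - \left(\frac{7}{6} - \frac{508}{27} \left(-9 + 4 \cdot 127 \cdot 130\right) 130\right) = 15817 - \left(\frac{7}{6} - \frac{508}{27} \left(-9 + 66040\right) 130\right) = 15817 - \left(\frac{7}{6} - \frac{33543748}{27} \cdot 130\right) = 15817 + \left(- \frac{7}{6} + \frac{4360687240}{27}\right) = 15817 + \frac{8721374417}{54} = \frac{8722228535}{54}$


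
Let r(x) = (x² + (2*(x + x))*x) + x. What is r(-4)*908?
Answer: 69008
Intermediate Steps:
r(x) = x + 5*x² (r(x) = (x² + (2*(2*x))*x) + x = (x² + (4*x)*x) + x = (x² + 4*x²) + x = 5*x² + x = x + 5*x²)
r(-4)*908 = -4*(1 + 5*(-4))*908 = -4*(1 - 20)*908 = -4*(-19)*908 = 76*908 = 69008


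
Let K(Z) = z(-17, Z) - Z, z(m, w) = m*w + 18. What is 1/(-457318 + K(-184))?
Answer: -1/453988 ≈ -2.2027e-6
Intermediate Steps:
z(m, w) = 18 + m*w
K(Z) = 18 - 18*Z (K(Z) = (18 - 17*Z) - Z = 18 - 18*Z)
1/(-457318 + K(-184)) = 1/(-457318 + (18 - 18*(-184))) = 1/(-457318 + (18 + 3312)) = 1/(-457318 + 3330) = 1/(-453988) = -1/453988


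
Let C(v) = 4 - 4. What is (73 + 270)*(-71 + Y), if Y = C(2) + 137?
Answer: 22638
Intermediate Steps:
C(v) = 0
Y = 137 (Y = 0 + 137 = 137)
(73 + 270)*(-71 + Y) = (73 + 270)*(-71 + 137) = 343*66 = 22638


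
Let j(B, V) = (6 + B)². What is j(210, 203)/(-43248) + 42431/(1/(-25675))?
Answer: -981563749397/901 ≈ -1.0894e+9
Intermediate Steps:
j(210, 203)/(-43248) + 42431/(1/(-25675)) = (6 + 210)²/(-43248) + 42431/(1/(-25675)) = 216²*(-1/43248) + 42431/(-1/25675) = 46656*(-1/43248) + 42431*(-25675) = -972/901 - 1089415925 = -981563749397/901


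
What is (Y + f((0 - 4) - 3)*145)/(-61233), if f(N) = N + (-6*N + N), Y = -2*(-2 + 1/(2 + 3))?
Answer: -20318/306165 ≈ -0.066363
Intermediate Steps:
Y = 18/5 (Y = -2*(-2 + 1/5) = -2*(-2 + ⅕) = -2*(-9/5) = 18/5 ≈ 3.6000)
f(N) = -4*N (f(N) = N - 5*N = -4*N)
(Y + f((0 - 4) - 3)*145)/(-61233) = (18/5 - 4*((0 - 4) - 3)*145)/(-61233) = (18/5 - 4*(-4 - 3)*145)*(-1/61233) = (18/5 - 4*(-7)*145)*(-1/61233) = (18/5 + 28*145)*(-1/61233) = (18/5 + 4060)*(-1/61233) = (20318/5)*(-1/61233) = -20318/306165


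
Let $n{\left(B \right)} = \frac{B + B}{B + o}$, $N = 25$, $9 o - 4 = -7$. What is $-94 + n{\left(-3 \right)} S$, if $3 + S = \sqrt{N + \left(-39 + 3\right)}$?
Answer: $- \frac{497}{5} + \frac{9 i \sqrt{11}}{5} \approx -99.4 + 5.9699 i$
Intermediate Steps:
$o = - \frac{1}{3}$ ($o = \frac{4}{9} + \frac{1}{9} \left(-7\right) = \frac{4}{9} - \frac{7}{9} = - \frac{1}{3} \approx -0.33333$)
$n{\left(B \right)} = \frac{2 B}{- \frac{1}{3} + B}$ ($n{\left(B \right)} = \frac{B + B}{B - \frac{1}{3}} = \frac{2 B}{- \frac{1}{3} + B}$)
$S = -3 + i \sqrt{11}$ ($S = -3 + \sqrt{25 + \left(-39 + 3\right)} = -3 + \sqrt{25 - 36} = -3 + \sqrt{-11} = -3 + i \sqrt{11} \approx -3.0 + 3.3166 i$)
$-94 + n{\left(-3 \right)} S = -94 + 6 \left(-3\right) \frac{1}{-1 + 3 \left(-3\right)} \left(-3 + i \sqrt{11}\right) = -94 + 6 \left(-3\right) \frac{1}{-1 - 9} \left(-3 + i \sqrt{11}\right) = -94 + 6 \left(-3\right) \frac{1}{-10} \left(-3 + i \sqrt{11}\right) = -94 + 6 \left(-3\right) \left(- \frac{1}{10}\right) \left(-3 + i \sqrt{11}\right) = -94 + \frac{9 \left(-3 + i \sqrt{11}\right)}{5} = -94 - \left(\frac{27}{5} - \frac{9 i \sqrt{11}}{5}\right) = - \frac{497}{5} + \frac{9 i \sqrt{11}}{5}$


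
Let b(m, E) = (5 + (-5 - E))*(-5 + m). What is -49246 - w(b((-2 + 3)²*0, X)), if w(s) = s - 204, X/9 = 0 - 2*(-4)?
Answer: -49402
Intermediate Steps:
X = 72 (X = 9*(0 - 2*(-4)) = 9*(0 + 8) = 9*8 = 72)
b(m, E) = -E*(-5 + m) (b(m, E) = (-E)*(-5 + m) = -E*(-5 + m))
w(s) = -204 + s
-49246 - w(b((-2 + 3)²*0, X)) = -49246 - (-204 + 72*(5 - (-2 + 3)²*0)) = -49246 - (-204 + 72*(5 - 1²*0)) = -49246 - (-204 + 72*(5 - 0)) = -49246 - (-204 + 72*(5 - 1*0)) = -49246 - (-204 + 72*(5 + 0)) = -49246 - (-204 + 72*5) = -49246 - (-204 + 360) = -49246 - 1*156 = -49246 - 156 = -49402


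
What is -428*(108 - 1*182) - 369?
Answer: 31303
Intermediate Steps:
-428*(108 - 1*182) - 369 = -428*(108 - 182) - 369 = -428*(-74) - 369 = 31672 - 369 = 31303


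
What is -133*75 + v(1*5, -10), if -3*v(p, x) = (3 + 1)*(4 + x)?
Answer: -9967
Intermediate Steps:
v(p, x) = -16/3 - 4*x/3 (v(p, x) = -(3 + 1)*(4 + x)/3 = -4*(4 + x)/3 = -(16 + 4*x)/3 = -16/3 - 4*x/3)
-133*75 + v(1*5, -10) = -133*75 + (-16/3 - 4/3*(-10)) = -9975 + (-16/3 + 40/3) = -9975 + 8 = -9967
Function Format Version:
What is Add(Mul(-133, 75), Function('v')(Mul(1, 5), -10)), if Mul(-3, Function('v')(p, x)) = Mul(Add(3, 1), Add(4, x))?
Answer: -9967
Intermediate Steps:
Function('v')(p, x) = Add(Rational(-16, 3), Mul(Rational(-4, 3), x)) (Function('v')(p, x) = Mul(Rational(-1, 3), Mul(Add(3, 1), Add(4, x))) = Mul(Rational(-1, 3), Mul(4, Add(4, x))) = Mul(Rational(-1, 3), Add(16, Mul(4, x))) = Add(Rational(-16, 3), Mul(Rational(-4, 3), x)))
Add(Mul(-133, 75), Function('v')(Mul(1, 5), -10)) = Add(Mul(-133, 75), Add(Rational(-16, 3), Mul(Rational(-4, 3), -10))) = Add(-9975, Add(Rational(-16, 3), Rational(40, 3))) = Add(-9975, 8) = -9967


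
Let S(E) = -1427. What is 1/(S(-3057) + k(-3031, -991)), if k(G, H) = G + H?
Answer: -1/5449 ≈ -0.00018352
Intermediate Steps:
1/(S(-3057) + k(-3031, -991)) = 1/(-1427 + (-3031 - 991)) = 1/(-1427 - 4022) = 1/(-5449) = -1/5449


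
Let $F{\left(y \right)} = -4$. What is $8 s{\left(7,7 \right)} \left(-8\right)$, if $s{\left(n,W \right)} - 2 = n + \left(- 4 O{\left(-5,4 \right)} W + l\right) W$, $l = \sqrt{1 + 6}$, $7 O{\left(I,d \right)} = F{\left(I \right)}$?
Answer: $-7744 - 448 \sqrt{7} \approx -8929.3$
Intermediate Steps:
$O{\left(I,d \right)} = - \frac{4}{7}$ ($O{\left(I,d \right)} = \frac{1}{7} \left(-4\right) = - \frac{4}{7}$)
$l = \sqrt{7} \approx 2.6458$
$s{\left(n,W \right)} = 2 + n + W \left(\sqrt{7} + \frac{16 W}{7}\right)$ ($s{\left(n,W \right)} = 2 + \left(n + \left(\left(-4\right) \left(- \frac{4}{7}\right) W + \sqrt{7}\right) W\right) = 2 + \left(n + \left(\frac{16 W}{7} + \sqrt{7}\right) W\right) = 2 + \left(n + \left(\sqrt{7} + \frac{16 W}{7}\right) W\right) = 2 + \left(n + W \left(\sqrt{7} + \frac{16 W}{7}\right)\right) = 2 + n + W \left(\sqrt{7} + \frac{16 W}{7}\right)$)
$8 s{\left(7,7 \right)} \left(-8\right) = 8 \left(2 + 7 + \frac{16 \cdot 7^{2}}{7} + 7 \sqrt{7}\right) \left(-8\right) = 8 \left(2 + 7 + \frac{16}{7} \cdot 49 + 7 \sqrt{7}\right) \left(-8\right) = 8 \left(2 + 7 + 112 + 7 \sqrt{7}\right) \left(-8\right) = 8 \left(121 + 7 \sqrt{7}\right) \left(-8\right) = \left(968 + 56 \sqrt{7}\right) \left(-8\right) = -7744 - 448 \sqrt{7}$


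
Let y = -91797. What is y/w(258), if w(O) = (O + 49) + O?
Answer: -91797/565 ≈ -162.47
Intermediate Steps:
w(O) = 49 + 2*O (w(O) = (49 + O) + O = 49 + 2*O)
y/w(258) = -91797/(49 + 2*258) = -91797/(49 + 516) = -91797/565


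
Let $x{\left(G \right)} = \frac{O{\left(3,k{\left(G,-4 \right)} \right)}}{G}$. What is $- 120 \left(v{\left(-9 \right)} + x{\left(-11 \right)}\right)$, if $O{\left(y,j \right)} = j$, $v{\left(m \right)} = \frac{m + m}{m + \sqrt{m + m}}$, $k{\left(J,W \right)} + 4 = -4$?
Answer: $- \frac{3120}{11} - \frac{720 i \sqrt{2}}{11} \approx -283.64 - 92.567 i$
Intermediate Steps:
$k{\left(J,W \right)} = -8$ ($k{\left(J,W \right)} = -4 - 4 = -8$)
$v{\left(m \right)} = \frac{2 m}{m + \sqrt{2} \sqrt{m}}$ ($v{\left(m \right)} = \frac{2 m}{m + \sqrt{2 m}} = \frac{2 m}{m + \sqrt{2} \sqrt{m}}$)
$x{\left(G \right)} = - \frac{8}{G}$
$- 120 \left(v{\left(-9 \right)} + x{\left(-11 \right)}\right) = - 120 \left(2 \left(-9\right) \frac{1}{-9 + \sqrt{2} \sqrt{-9}} - \frac{8}{-11}\right) = - 120 \left(2 \left(-9\right) \frac{1}{-9 + \sqrt{2} \cdot 3 i} - - \frac{8}{11}\right) = - 120 \left(2 \left(-9\right) \frac{1}{-9 + 3 i \sqrt{2}} + \frac{8}{11}\right) = - 120 \left(- \frac{18}{-9 + 3 i \sqrt{2}} + \frac{8}{11}\right) = - 120 \left(\frac{8}{11} - \frac{18}{-9 + 3 i \sqrt{2}}\right) = - \frac{960}{11} + \frac{2160}{-9 + 3 i \sqrt{2}}$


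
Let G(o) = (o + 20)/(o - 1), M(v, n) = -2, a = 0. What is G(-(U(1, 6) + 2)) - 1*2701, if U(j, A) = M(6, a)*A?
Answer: -8093/3 ≈ -2697.7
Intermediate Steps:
U(j, A) = -2*A
G(o) = (20 + o)/(-1 + o)
G(-(U(1, 6) + 2)) - 1*2701 = (20 - (-2*6 + 2))/(-1 - (-2*6 + 2)) - 1*2701 = (20 - (-12 + 2))/(-1 - (-12 + 2)) - 2701 = (20 - 1*(-10))/(-1 - 1*(-10)) - 2701 = (20 + 10)/(-1 + 10) - 2701 = 30/9 - 2701 = (⅑)*30 - 2701 = 10/3 - 2701 = -8093/3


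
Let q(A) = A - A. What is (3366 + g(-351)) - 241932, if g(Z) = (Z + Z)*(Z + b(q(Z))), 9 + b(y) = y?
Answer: 14154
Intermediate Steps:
q(A) = 0
b(y) = -9 + y
g(Z) = 2*Z*(-9 + Z) (g(Z) = (Z + Z)*(Z + (-9 + 0)) = (2*Z)*(Z - 9) = (2*Z)*(-9 + Z) = 2*Z*(-9 + Z))
(3366 + g(-351)) - 241932 = (3366 + 2*(-351)*(-9 - 351)) - 241932 = (3366 + 2*(-351)*(-360)) - 241932 = (3366 + 252720) - 241932 = 256086 - 241932 = 14154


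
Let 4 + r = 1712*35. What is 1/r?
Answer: 1/59916 ≈ 1.6690e-5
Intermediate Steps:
r = 59916 (r = -4 + 1712*35 = -4 + 59920 = 59916)
1/r = 1/59916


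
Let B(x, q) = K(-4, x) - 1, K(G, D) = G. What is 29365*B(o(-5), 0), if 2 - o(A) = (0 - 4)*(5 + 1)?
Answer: -146825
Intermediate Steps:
o(A) = 26 (o(A) = 2 - (0 - 4)*(5 + 1) = 2 - (-4)*6 = 2 - 1*(-24) = 2 + 24 = 26)
B(x, q) = -5 (B(x, q) = -4 - 1 = -5)
29365*B(o(-5), 0) = 29365*(-5) = -146825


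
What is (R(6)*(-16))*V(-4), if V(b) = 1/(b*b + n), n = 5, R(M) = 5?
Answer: -80/21 ≈ -3.8095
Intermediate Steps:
V(b) = 1/(5 + b²) (V(b) = 1/(b*b + 5) = 1/(b² + 5) = 1/(5 + b²))
(R(6)*(-16))*V(-4) = (5*(-16))/(5 + (-4)²) = -80/(5 + 16) = -80/21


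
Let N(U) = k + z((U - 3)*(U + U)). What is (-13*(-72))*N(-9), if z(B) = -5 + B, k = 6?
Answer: 203112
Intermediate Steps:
N(U) = 1 + 2*U*(-3 + U) (N(U) = 6 + (-5 + (U - 3)*(U + U)) = 6 + (-5 + (-3 + U)*(2*U)) = 6 + (-5 + 2*U*(-3 + U)) = 1 + 2*U*(-3 + U))
(-13*(-72))*N(-9) = (-13*(-72))*(1 + 2*(-9)*(-3 - 9)) = 936*(1 + 2*(-9)*(-12)) = 936*(1 + 216) = 936*217 = 203112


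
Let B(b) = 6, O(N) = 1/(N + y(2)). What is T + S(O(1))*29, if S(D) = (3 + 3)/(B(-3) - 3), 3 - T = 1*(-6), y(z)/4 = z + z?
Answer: 67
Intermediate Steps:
y(z) = 8*z (y(z) = 4*(z + z) = 4*(2*z) = 8*z)
O(N) = 1/(16 + N) (O(N) = 1/(N + 8*2) = 1/(N + 16) = 1/(16 + N))
T = 9 (T = 3 - (-6) = 3 - 1*(-6) = 3 + 6 = 9)
S(D) = 2 (S(D) = (3 + 3)/(6 - 3) = 6/3 = 6*(⅓) = 2)
T + S(O(1))*29 = 9 + 2*29 = 9 + 58 = 67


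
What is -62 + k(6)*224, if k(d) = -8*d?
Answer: -10814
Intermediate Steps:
-62 + k(6)*224 = -62 - 8*6*224 = -62 - 48*224 = -62 - 10752 = -10814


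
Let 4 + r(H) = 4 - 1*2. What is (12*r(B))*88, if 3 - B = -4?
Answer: -2112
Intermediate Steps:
B = 7 (B = 3 - 1*(-4) = 3 + 4 = 7)
r(H) = -2 (r(H) = -4 + (4 - 1*2) = -4 + (4 - 2) = -4 + 2 = -2)
(12*r(B))*88 = (12*(-2))*88 = -24*88 = -2112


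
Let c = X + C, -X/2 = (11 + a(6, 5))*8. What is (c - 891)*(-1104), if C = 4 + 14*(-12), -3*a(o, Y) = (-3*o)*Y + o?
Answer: 1853616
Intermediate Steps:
a(o, Y) = -o/3 + Y*o (a(o, Y) = -((-3*o)*Y + o)/3 = -(-3*Y*o + o)/3 = -(o - 3*Y*o)/3 = -o/3 + Y*o)
C = -164 (C = 4 - 168 = -164)
X = -624 (X = -2*(11 + 6*(-⅓ + 5))*8 = -2*(11 + 6*(14/3))*8 = -2*(11 + 28)*8 = -78*8 = -2*312 = -624)
c = -788 (c = -624 - 164 = -788)
(c - 891)*(-1104) = (-788 - 891)*(-1104) = -1679*(-1104) = 1853616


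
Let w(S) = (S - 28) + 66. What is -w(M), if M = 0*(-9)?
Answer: -38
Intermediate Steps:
M = 0
w(S) = 38 + S (w(S) = (-28 + S) + 66 = 38 + S)
-w(M) = -(38 + 0) = -1*38 = -38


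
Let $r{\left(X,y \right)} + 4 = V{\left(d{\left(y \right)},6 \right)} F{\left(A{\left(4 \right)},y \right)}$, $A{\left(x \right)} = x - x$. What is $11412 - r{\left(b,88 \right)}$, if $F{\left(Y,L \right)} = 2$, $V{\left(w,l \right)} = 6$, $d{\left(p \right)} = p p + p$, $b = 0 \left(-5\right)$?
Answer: $11404$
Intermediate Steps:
$b = 0$
$d{\left(p \right)} = p + p^{2}$ ($d{\left(p \right)} = p^{2} + p = p + p^{2}$)
$A{\left(x \right)} = 0$
$r{\left(X,y \right)} = 8$ ($r{\left(X,y \right)} = -4 + 6 \cdot 2 = -4 + 12 = 8$)
$11412 - r{\left(b,88 \right)} = 11412 - 8 = 11404$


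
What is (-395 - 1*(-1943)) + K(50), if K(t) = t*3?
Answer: 1698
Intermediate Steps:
K(t) = 3*t
(-395 - 1*(-1943)) + K(50) = (-395 - 1*(-1943)) + 3*50 = (-395 + 1943) + 150 = 1548 + 150 = 1698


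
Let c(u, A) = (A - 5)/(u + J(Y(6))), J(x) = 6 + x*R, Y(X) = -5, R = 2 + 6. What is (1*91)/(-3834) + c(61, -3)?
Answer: -409/1278 ≈ -0.32003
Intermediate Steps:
R = 8
J(x) = 6 + 8*x (J(x) = 6 + x*8 = 6 + 8*x)
c(u, A) = (-5 + A)/(-34 + u) (c(u, A) = (A - 5)/(u + (6 + 8*(-5))) = (-5 + A)/(u + (6 - 40)) = (-5 + A)/(u - 34) = (-5 + A)/(-34 + u))
(1*91)/(-3834) + c(61, -3) = (1*91)/(-3834) + (-5 - 3)/(-34 + 61) = 91*(-1/3834) - 8/27 = -91/3834 + (1/27)*(-8) = -91/3834 - 8/27 = -409/1278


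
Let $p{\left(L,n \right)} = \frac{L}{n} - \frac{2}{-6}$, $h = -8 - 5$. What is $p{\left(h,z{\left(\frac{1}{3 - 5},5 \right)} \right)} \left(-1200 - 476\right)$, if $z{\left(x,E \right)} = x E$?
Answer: $- \frac{139108}{15} \approx -9273.9$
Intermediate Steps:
$h = -13$
$z{\left(x,E \right)} = E x$
$p{\left(L,n \right)} = \frac{1}{3} + \frac{L}{n}$ ($p{\left(L,n \right)} = \frac{L}{n} - - \frac{1}{3} = \frac{L}{n} + \frac{1}{3} = \frac{1}{3} + \frac{L}{n}$)
$p{\left(h,z{\left(\frac{1}{3 - 5},5 \right)} \right)} \left(-1200 - 476\right) = \frac{-13 + \frac{5 \frac{1}{3 - 5}}{3}}{5 \frac{1}{3 - 5}} \left(-1200 - 476\right) = \frac{-13 + \frac{5 \frac{1}{-2}}{3}}{5 \frac{1}{-2}} \left(-1676\right) = \frac{-13 + \frac{5 \left(- \frac{1}{2}\right)}{3}}{5 \left(- \frac{1}{2}\right)} \left(-1676\right) = \frac{-13 + \frac{1}{3} \left(- \frac{5}{2}\right)}{- \frac{5}{2}} \left(-1676\right) = - \frac{2 \left(-13 - \frac{5}{6}\right)}{5} \left(-1676\right) = \left(- \frac{2}{5}\right) \left(- \frac{83}{6}\right) \left(-1676\right) = \frac{83}{15} \left(-1676\right) = - \frac{139108}{15}$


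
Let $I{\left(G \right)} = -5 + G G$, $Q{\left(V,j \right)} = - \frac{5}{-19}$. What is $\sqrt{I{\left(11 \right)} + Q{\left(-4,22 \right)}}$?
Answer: $\frac{47 \sqrt{19}}{19} \approx 10.783$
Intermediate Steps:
$Q{\left(V,j \right)} = \frac{5}{19}$ ($Q{\left(V,j \right)} = \left(-5\right) \left(- \frac{1}{19}\right) = \frac{5}{19}$)
$I{\left(G \right)} = -5 + G^{2}$
$\sqrt{I{\left(11 \right)} + Q{\left(-4,22 \right)}} = \sqrt{\left(-5 + 11^{2}\right) + \frac{5}{19}} = \sqrt{\left(-5 + 121\right) + \frac{5}{19}} = \sqrt{116 + \frac{5}{19}} = \sqrt{\frac{2209}{19}} = \frac{47 \sqrt{19}}{19}$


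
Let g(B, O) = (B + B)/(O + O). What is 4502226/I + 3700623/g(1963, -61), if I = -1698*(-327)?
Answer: -20888547557350/181657983 ≈ -1.1499e+5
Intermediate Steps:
I = 555246
g(B, O) = B/O (g(B, O) = (2*B)/((2*O)) = (2*B)*(1/(2*O)) = B/O)
4502226/I + 3700623/g(1963, -61) = 4502226/555246 + 3700623/((1963/(-61))) = 4502226*(1/555246) + 3700623/((1963*(-1/61))) = 750371/92541 + 3700623/(-1963/61) = 750371/92541 + 3700623*(-61/1963) = 750371/92541 - 225738003/1963 = -20888547557350/181657983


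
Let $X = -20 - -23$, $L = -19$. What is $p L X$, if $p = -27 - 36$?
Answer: $3591$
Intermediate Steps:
$p = -63$
$X = 3$ ($X = -20 + 23 = 3$)
$p L X = \left(-63\right) \left(-19\right) 3 = 1197 \cdot 3 = 3591$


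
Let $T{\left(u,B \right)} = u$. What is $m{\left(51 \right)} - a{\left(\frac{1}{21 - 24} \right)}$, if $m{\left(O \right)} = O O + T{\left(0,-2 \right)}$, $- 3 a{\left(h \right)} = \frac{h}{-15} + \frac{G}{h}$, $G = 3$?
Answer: $\frac{350731}{135} \approx 2598.0$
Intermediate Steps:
$a{\left(h \right)} = - \frac{1}{h} + \frac{h}{45}$ ($a{\left(h \right)} = - \frac{\frac{h}{-15} + \frac{3}{h}}{3} = - \frac{h \left(- \frac{1}{15}\right) + \frac{3}{h}}{3} = - \frac{- \frac{h}{15} + \frac{3}{h}}{3} = - \frac{\frac{3}{h} - \frac{h}{15}}{3} = - \frac{1}{h} + \frac{h}{45}$)
$m{\left(O \right)} = O^{2}$ ($m{\left(O \right)} = O O + 0 = O^{2} + 0 = O^{2}$)
$m{\left(51 \right)} - a{\left(\frac{1}{21 - 24} \right)} = 51^{2} - \left(- \frac{1}{\frac{1}{21 - 24}} + \frac{1}{45 \left(21 - 24\right)}\right) = 2601 - \left(- \frac{1}{\frac{1}{-3}} + \frac{1}{45 \left(-3\right)}\right) = 2601 - \left(- \frac{1}{- \frac{1}{3}} + \frac{1}{45} \left(- \frac{1}{3}\right)\right) = 2601 - \left(\left(-1\right) \left(-3\right) - \frac{1}{135}\right) = 2601 - \left(3 - \frac{1}{135}\right) = 2601 - \frac{404}{135} = \frac{350731}{135}$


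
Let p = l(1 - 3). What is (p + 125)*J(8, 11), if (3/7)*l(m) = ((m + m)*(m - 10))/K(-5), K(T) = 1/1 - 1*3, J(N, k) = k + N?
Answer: 1311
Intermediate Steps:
J(N, k) = N + k
K(T) = -2 (K(T) = 1 - 3 = -2)
l(m) = -7*m*(-10 + m)/3 (l(m) = 7*(((m + m)*(m - 10))/(-2))/3 = 7*(((2*m)*(-10 + m))*(-½))/3 = 7*((2*m*(-10 + m))*(-½))/3 = 7*(-m*(-10 + m))/3 = -7*m*(-10 + m)/3)
p = -56 (p = 7*(1 - 3)*(10 - (1 - 3))/3 = (7/3)*(-2)*(10 - 1*(-2)) = (7/3)*(-2)*(10 + 2) = (7/3)*(-2)*12 = -56)
(p + 125)*J(8, 11) = (-56 + 125)*(8 + 11) = 69*19 = 1311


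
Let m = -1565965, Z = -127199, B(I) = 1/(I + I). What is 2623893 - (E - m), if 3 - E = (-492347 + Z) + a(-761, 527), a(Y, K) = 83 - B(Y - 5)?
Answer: 671723785/1532 ≈ 4.3846e+5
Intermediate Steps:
B(I) = 1/(2*I)
a(Y, K) = 83 - 1/(2*(-5 + Y)) (a(Y, K) = 83 - 1/(2*(Y - 5)) = 83 - 1/(2*(-5 + Y)))
E = 949021911/1532 (E = 3 - ((-492347 - 127199) + (-831 + 166*(-761))/(2*(-5 - 761))) = 3 - (-619546 + (1/2)*(-831 - 126326)/(-766)) = 3 - (-619546 + (1/2)*(-1/766)*(-127157)) = 3 - (-619546 + 127157/1532) = 3 - 1*(-949017315/1532) = 3 + 949017315/1532 = 949021911/1532 ≈ 6.1947e+5)
2623893 - (E - m) = 2623893 - (949021911/1532 - 1*(-1565965)) = 2623893 - (949021911/1532 + 1565965) = 2623893 - 1*3348080291/1532 = 2623893 - 3348080291/1532 = 671723785/1532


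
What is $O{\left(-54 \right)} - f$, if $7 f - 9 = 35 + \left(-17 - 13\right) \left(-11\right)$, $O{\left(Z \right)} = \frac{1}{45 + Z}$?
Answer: $- \frac{3373}{63} \approx -53.54$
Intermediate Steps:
$f = \frac{374}{7}$ ($f = \frac{9}{7} + \frac{35 + \left(-17 - 13\right) \left(-11\right)}{7} = \frac{9}{7} + \frac{35 - -330}{7} = \frac{9}{7} + \frac{35 + 330}{7} = \frac{9}{7} + \frac{1}{7} \cdot 365 = \frac{9}{7} + \frac{365}{7} = \frac{374}{7} \approx 53.429$)
$O{\left(-54 \right)} - f = \frac{1}{45 - 54} - \frac{374}{7} = \frac{1}{-9} - \frac{374}{7} = - \frac{1}{9} - \frac{374}{7} = - \frac{3373}{63}$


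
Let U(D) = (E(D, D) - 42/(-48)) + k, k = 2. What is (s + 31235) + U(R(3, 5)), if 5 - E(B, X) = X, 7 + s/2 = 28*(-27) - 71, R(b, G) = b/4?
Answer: 236593/8 ≈ 29574.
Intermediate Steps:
R(b, G) = b/4 (R(b, G) = b*(1/4) = b/4)
s = -1668 (s = -14 + 2*(28*(-27) - 71) = -14 + 2*(-756 - 71) = -14 + 2*(-827) = -14 - 1654 = -1668)
E(B, X) = 5 - X
U(D) = 63/8 - D (U(D) = ((5 - D) - 42/(-48)) + 2 = ((5 - D) - 42*(-1/48)) + 2 = ((5 - D) + 7/8) + 2 = (47/8 - D) + 2 = 63/8 - D)
(s + 31235) + U(R(3, 5)) = (-1668 + 31235) + (63/8 - 3/4) = 29567 + (63/8 - 1*3/4) = 29567 + (63/8 - 3/4) = 29567 + 57/8 = 236593/8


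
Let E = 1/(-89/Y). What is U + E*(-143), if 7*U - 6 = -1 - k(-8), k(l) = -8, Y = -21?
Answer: -19864/623 ≈ -31.884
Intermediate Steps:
U = 13/7 (U = 6/7 + (-1 - 1*(-8))/7 = 6/7 + (-1 + 8)/7 = 6/7 + (⅐)*7 = 6/7 + 1 = 13/7 ≈ 1.8571)
E = 21/89 (E = 1/(-89/(-21)) = 1/(-89*(-1/21)) = 1/(89/21) = 21/89 ≈ 0.23595)
U + E*(-143) = 13/7 + (21/89)*(-143) = 13/7 - 3003/89 = -19864/623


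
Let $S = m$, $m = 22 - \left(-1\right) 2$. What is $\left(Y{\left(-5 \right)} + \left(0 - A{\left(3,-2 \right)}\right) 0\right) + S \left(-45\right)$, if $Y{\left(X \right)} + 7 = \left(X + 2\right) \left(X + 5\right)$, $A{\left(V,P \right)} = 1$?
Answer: $-1087$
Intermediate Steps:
$Y{\left(X \right)} = -7 + \left(2 + X\right) \left(5 + X\right)$ ($Y{\left(X \right)} = -7 + \left(X + 2\right) \left(X + 5\right) = -7 + \left(2 + X\right) \left(5 + X\right)$)
$m = 24$ ($m = 22 - -2 = 22 + 2 = 24$)
$S = 24$
$\left(Y{\left(-5 \right)} + \left(0 - A{\left(3,-2 \right)}\right) 0\right) + S \left(-45\right) = \left(\left(3 + \left(-5\right)^{2} + 7 \left(-5\right)\right) + \left(0 - 1\right) 0\right) + 24 \left(-45\right) = \left(\left(3 + 25 - 35\right) + \left(0 - 1\right) 0\right) - 1080 = \left(-7 - 0\right) - 1080 = \left(-7 + 0\right) - 1080 = -7 - 1080 = -1087$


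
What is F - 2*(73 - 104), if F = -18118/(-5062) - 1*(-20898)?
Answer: 53058819/2531 ≈ 20964.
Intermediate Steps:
F = 52901897/2531 (F = -18118*(-1/5062) + 20898 = 9059/2531 + 20898 = 52901897/2531 ≈ 20902.)
F - 2*(73 - 104) = 52901897/2531 - 2*(73 - 104) = 52901897/2531 - 2*(-31) = 52901897/2531 - 1*(-62) = 52901897/2531 + 62 = 53058819/2531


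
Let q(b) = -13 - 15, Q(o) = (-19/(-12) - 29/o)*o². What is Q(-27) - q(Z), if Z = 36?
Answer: 7861/4 ≈ 1965.3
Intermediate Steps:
Q(o) = o²*(19/12 - 29/o) (Q(o) = (-19*(-1/12) - 29/o)*o² = (19/12 - 29/o)*o² = o²*(19/12 - 29/o))
q(b) = -28
Q(-27) - q(Z) = (1/12)*(-27)*(-348 + 19*(-27)) - 1*(-28) = (1/12)*(-27)*(-348 - 513) + 28 = (1/12)*(-27)*(-861) + 28 = 7749/4 + 28 = 7861/4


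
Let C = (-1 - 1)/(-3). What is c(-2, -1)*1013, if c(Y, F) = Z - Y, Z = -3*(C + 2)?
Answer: -6078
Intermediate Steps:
C = ⅔ (C = -2*(-⅓) = ⅔ ≈ 0.66667)
Z = -8 (Z = -3*(⅔ + 2) = -3*8/3 = -8)
c(Y, F) = -8 - Y
c(-2, -1)*1013 = (-8 - 1*(-2))*1013 = (-8 + 2)*1013 = -6*1013 = -6078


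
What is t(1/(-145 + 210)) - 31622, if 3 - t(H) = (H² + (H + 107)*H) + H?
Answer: -133597297/4225 ≈ -31621.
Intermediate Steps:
t(H) = 3 - H - H² - H*(107 + H) (t(H) = 3 - ((H² + (H + 107)*H) + H) = 3 - ((H² + (107 + H)*H) + H) = 3 - ((H² + H*(107 + H)) + H) = 3 - (H + H² + H*(107 + H)) = 3 + (-H - H² - H*(107 + H)) = 3 - H - H² - H*(107 + H))
t(1/(-145 + 210)) - 31622 = (3 - 108/(-145 + 210) - 2/(-145 + 210)²) - 31622 = (3 - 108/65 - 2*(1/65)²) - 31622 = (3 - 108*1/65 - 2*(1/65)²) - 31622 = (3 - 108/65 - 2*1/4225) - 31622 = (3 - 108/65 - 2/4225) - 31622 = 5653/4225 - 31622 = -133597297/4225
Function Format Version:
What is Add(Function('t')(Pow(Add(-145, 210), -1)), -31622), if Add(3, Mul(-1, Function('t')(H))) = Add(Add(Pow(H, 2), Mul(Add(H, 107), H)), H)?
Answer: Rational(-133597297, 4225) ≈ -31621.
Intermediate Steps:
Function('t')(H) = Add(3, Mul(-1, H), Mul(-1, Pow(H, 2)), Mul(-1, H, Add(107, H))) (Function('t')(H) = Add(3, Mul(-1, Add(Add(Pow(H, 2), Mul(Add(H, 107), H)), H))) = Add(3, Mul(-1, Add(Add(Pow(H, 2), Mul(Add(107, H), H)), H))) = Add(3, Mul(-1, Add(Add(Pow(H, 2), Mul(H, Add(107, H))), H))) = Add(3, Mul(-1, Add(H, Pow(H, 2), Mul(H, Add(107, H))))) = Add(3, Add(Mul(-1, H), Mul(-1, Pow(H, 2)), Mul(-1, H, Add(107, H)))) = Add(3, Mul(-1, H), Mul(-1, Pow(H, 2)), Mul(-1, H, Add(107, H))))
Add(Function('t')(Pow(Add(-145, 210), -1)), -31622) = Add(Add(3, Mul(-108, Pow(Add(-145, 210), -1)), Mul(-2, Pow(Pow(Add(-145, 210), -1), 2))), -31622) = Add(Add(3, Mul(-108, Pow(65, -1)), Mul(-2, Pow(Pow(65, -1), 2))), -31622) = Add(Add(3, Mul(-108, Rational(1, 65)), Mul(-2, Pow(Rational(1, 65), 2))), -31622) = Add(Add(3, Rational(-108, 65), Mul(-2, Rational(1, 4225))), -31622) = Add(Add(3, Rational(-108, 65), Rational(-2, 4225)), -31622) = Add(Rational(5653, 4225), -31622) = Rational(-133597297, 4225)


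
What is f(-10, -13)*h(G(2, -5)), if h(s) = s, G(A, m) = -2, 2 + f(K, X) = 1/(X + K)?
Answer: 94/23 ≈ 4.0870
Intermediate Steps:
f(K, X) = -2 + 1/(K + X) (f(K, X) = -2 + 1/(X + K) = -2 + 1/(K + X))
f(-10, -13)*h(G(2, -5)) = ((1 - 2*(-10) - 2*(-13))/(-10 - 13))*(-2) = ((1 + 20 + 26)/(-23))*(-2) = -1/23*47*(-2) = -47/23*(-2) = 94/23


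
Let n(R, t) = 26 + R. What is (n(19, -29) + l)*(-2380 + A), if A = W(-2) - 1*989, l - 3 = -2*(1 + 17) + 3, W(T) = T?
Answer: -50565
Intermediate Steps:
l = -30 (l = 3 + (-2*(1 + 17) + 3) = 3 + (-2*18 + 3) = 3 + (-36 + 3) = 3 - 33 = -30)
A = -991 (A = -2 - 1*989 = -2 - 989 = -991)
(n(19, -29) + l)*(-2380 + A) = ((26 + 19) - 30)*(-2380 - 991) = (45 - 30)*(-3371) = 15*(-3371) = -50565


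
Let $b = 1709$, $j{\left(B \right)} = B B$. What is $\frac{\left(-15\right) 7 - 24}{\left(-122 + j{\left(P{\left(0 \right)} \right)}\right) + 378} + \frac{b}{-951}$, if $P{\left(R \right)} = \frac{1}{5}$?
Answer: $- \frac{14006284}{6087351} \approx -2.3009$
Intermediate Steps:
$P{\left(R \right)} = \frac{1}{5}$
$j{\left(B \right)} = B^{2}$
$\frac{\left(-15\right) 7 - 24}{\left(-122 + j{\left(P{\left(0 \right)} \right)}\right) + 378} + \frac{b}{-951} = \frac{\left(-15\right) 7 - 24}{\left(-122 + \left(\frac{1}{5}\right)^{2}\right) + 378} + \frac{1709}{-951} = \frac{-105 - 24}{\left(-122 + \frac{1}{25}\right) + 378} + 1709 \left(- \frac{1}{951}\right) = - \frac{129}{- \frac{3049}{25} + 378} - \frac{1709}{951} = - \frac{129}{\frac{6401}{25}} - \frac{1709}{951} = \left(-129\right) \frac{25}{6401} - \frac{1709}{951} = - \frac{3225}{6401} - \frac{1709}{951} = - \frac{14006284}{6087351}$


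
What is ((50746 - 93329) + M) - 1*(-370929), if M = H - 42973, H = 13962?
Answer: 299335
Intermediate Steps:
M = -29011 (M = 13962 - 42973 = -29011)
((50746 - 93329) + M) - 1*(-370929) = ((50746 - 93329) - 29011) - 1*(-370929) = (-42583 - 29011) + 370929 = -71594 + 370929 = 299335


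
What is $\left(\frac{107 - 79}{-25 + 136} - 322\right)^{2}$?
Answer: $\frac{1275489796}{12321} \approx 1.0352 \cdot 10^{5}$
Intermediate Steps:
$\left(\frac{107 - 79}{-25 + 136} - 322\right)^{2} = \left(\frac{28}{111} - 322\right)^{2} = \left(- \frac{35714}{111}\right)^{2} = \frac{1275489796}{12321}$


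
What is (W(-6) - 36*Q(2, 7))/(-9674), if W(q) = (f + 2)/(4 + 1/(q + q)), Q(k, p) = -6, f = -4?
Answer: -5064/227339 ≈ -0.022275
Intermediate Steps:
W(q) = -2/(4 + 1/(2*q)) (W(q) = (-4 + 2)/(4 + 1/(q + q)) = -2/(4 + 1/(2*q)))
(W(-6) - 36*Q(2, 7))/(-9674) = (-4*(-6)/(1 + 8*(-6)) - 36*(-6))/(-9674) = (-4*(-6)/(1 - 48) + 216)*(-1/9674) = (-4*(-6)/(-47) + 216)*(-1/9674) = (-4*(-6)*(-1/47) + 216)*(-1/9674) = (-24/47 + 216)*(-1/9674) = (10128/47)*(-1/9674) = -5064/227339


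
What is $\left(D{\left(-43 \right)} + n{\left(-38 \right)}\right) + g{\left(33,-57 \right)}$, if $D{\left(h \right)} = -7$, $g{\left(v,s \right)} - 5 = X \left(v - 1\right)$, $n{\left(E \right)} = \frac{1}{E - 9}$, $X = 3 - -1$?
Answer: $\frac{5921}{47} \approx 125.98$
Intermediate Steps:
$X = 4$ ($X = 3 + 1 = 4$)
$n{\left(E \right)} = \frac{1}{-9 + E}$
$g{\left(v,s \right)} = 1 + 4 v$ ($g{\left(v,s \right)} = 5 + 4 \left(v - 1\right) = 5 + 4 \left(-1 + v\right) = 5 + \left(-4 + 4 v\right) = 1 + 4 v$)
$\left(D{\left(-43 \right)} + n{\left(-38 \right)}\right) + g{\left(33,-57 \right)} = \left(-7 + \frac{1}{-9 - 38}\right) + \left(1 + 4 \cdot 33\right) = \left(-7 + \frac{1}{-47}\right) + \left(1 + 132\right) = \left(-7 - \frac{1}{47}\right) + 133 = - \frac{330}{47} + 133 = \frac{5921}{47}$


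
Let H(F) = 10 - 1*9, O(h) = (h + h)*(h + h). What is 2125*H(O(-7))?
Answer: 2125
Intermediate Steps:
O(h) = 4*h² (O(h) = (2*h)*(2*h) = 4*h²)
H(F) = 1 (H(F) = 10 - 9 = 1)
2125*H(O(-7)) = 2125*1 = 2125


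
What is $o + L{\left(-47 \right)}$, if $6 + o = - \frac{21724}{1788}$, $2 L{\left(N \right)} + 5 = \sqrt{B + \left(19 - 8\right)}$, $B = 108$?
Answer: $- \frac{18461}{894} + \frac{\sqrt{119}}{2} \approx -15.196$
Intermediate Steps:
$L{\left(N \right)} = - \frac{5}{2} + \frac{\sqrt{119}}{2}$ ($L{\left(N \right)} = - \frac{5}{2} + \frac{\sqrt{108 + \left(19 - 8\right)}}{2} = - \frac{5}{2} + \frac{\sqrt{108 + 11}}{2} = - \frac{5}{2} + \frac{\sqrt{119}}{2}$)
$o = - \frac{8113}{447}$ ($o = -6 - \frac{21724}{1788} = -6 - \frac{5431}{447} = - \frac{8113}{447} \approx -18.15$)
$o + L{\left(-47 \right)} = - \frac{8113}{447} - \left(\frac{5}{2} - \frac{\sqrt{119}}{2}\right) = - \frac{18461}{894} + \frac{\sqrt{119}}{2}$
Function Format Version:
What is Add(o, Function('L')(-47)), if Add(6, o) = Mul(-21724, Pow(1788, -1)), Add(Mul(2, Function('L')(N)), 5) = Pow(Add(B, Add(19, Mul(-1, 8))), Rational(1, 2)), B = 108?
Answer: Add(Rational(-18461, 894), Mul(Rational(1, 2), Pow(119, Rational(1, 2)))) ≈ -15.196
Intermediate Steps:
Function('L')(N) = Add(Rational(-5, 2), Mul(Rational(1, 2), Pow(119, Rational(1, 2)))) (Function('L')(N) = Add(Rational(-5, 2), Mul(Rational(1, 2), Pow(Add(108, Add(19, Mul(-1, 8))), Rational(1, 2)))) = Add(Rational(-5, 2), Mul(Rational(1, 2), Pow(Add(108, Add(19, -8)), Rational(1, 2)))) = Add(Rational(-5, 2), Mul(Rational(1, 2), Pow(Add(108, 11), Rational(1, 2)))) = Add(Rational(-5, 2), Mul(Rational(1, 2), Pow(119, Rational(1, 2)))))
o = Rational(-8113, 447) (o = Add(-6, Mul(-21724, Pow(1788, -1))) = Add(-6, Mul(-21724, Rational(1, 1788))) = Add(-6, Rational(-5431, 447)) = Rational(-8113, 447) ≈ -18.150)
Add(o, Function('L')(-47)) = Add(Rational(-8113, 447), Add(Rational(-5, 2), Mul(Rational(1, 2), Pow(119, Rational(1, 2))))) = Add(Rational(-18461, 894), Mul(Rational(1, 2), Pow(119, Rational(1, 2))))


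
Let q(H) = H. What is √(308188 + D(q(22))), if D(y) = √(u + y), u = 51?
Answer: √(308188 + √73) ≈ 555.15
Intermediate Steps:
D(y) = √(51 + y)
√(308188 + D(q(22))) = √(308188 + √(51 + 22)) = √(308188 + √73)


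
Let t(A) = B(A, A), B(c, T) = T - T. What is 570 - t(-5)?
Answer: 570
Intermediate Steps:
B(c, T) = 0
t(A) = 0
570 - t(-5) = 570 - 1*0 = 570 + 0 = 570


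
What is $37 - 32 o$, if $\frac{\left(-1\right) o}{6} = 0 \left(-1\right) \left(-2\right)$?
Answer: $37$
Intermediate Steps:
$o = 0$ ($o = - 6 \cdot 0 \left(-1\right) \left(-2\right) = - 6 \cdot 0 \left(-2\right) = \left(-6\right) 0 = 0$)
$37 - 32 o = 37 - 0 = 37 + 0 = 37$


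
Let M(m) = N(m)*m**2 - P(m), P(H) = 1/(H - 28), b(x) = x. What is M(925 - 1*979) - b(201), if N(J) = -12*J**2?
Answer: -8367023585/82 ≈ -1.0204e+8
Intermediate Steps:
P(H) = 1/(-28 + H)
M(m) = -1/(-28 + m) - 12*m**4 (M(m) = (-12*m**2)*m**2 - 1/(-28 + m) = -12*m**4 - 1/(-28 + m) = -1/(-28 + m) - 12*m**4)
M(925 - 1*979) - b(201) = (-1 + 12*(925 - 1*979)**4*(28 - (925 - 1*979)))/(-28 + (925 - 1*979)) - 1*201 = (-1 + 12*(925 - 979)**4*(28 - (925 - 979)))/(-28 + (925 - 979)) - 201 = (-1 + 12*(-54)**4*(28 - 1*(-54)))/(-28 - 54) - 201 = (-1 + 12*8503056*(28 + 54))/(-82) - 201 = -(-1 + 12*8503056*82)/82 - 201 = -(-1 + 8367007104)/82 - 201 = -1/82*8367007103 - 201 = -8367007103/82 - 201 = -8367023585/82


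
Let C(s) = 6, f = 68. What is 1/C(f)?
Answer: ⅙ ≈ 0.16667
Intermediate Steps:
1/C(f) = 1/6 = ⅙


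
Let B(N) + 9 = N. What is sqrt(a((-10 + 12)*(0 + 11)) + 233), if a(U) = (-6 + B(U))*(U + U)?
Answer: sqrt(541) ≈ 23.259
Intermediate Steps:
B(N) = -9 + N
a(U) = 2*U*(-15 + U) (a(U) = (-6 + (-9 + U))*(U + U) = (-15 + U)*(2*U) = 2*U*(-15 + U))
sqrt(a((-10 + 12)*(0 + 11)) + 233) = sqrt(2*((-10 + 12)*(0 + 11))*(-15 + (-10 + 12)*(0 + 11)) + 233) = sqrt(2*(2*11)*(-15 + 2*11) + 233) = sqrt(2*22*(-15 + 22) + 233) = sqrt(2*22*7 + 233) = sqrt(308 + 233) = sqrt(541)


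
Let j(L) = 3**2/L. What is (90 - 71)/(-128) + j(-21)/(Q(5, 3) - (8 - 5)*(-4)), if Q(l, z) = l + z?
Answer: -761/4480 ≈ -0.16987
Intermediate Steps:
j(L) = 9/L
(90 - 71)/(-128) + j(-21)/(Q(5, 3) - (8 - 5)*(-4)) = (90 - 71)/(-128) + (9/(-21))/((5 + 3) - (8 - 5)*(-4)) = 19*(-1/128) + (9*(-1/21))/(8 - 3*(-4)) = -19/128 - 3/(7*(8 - 1*(-12))) = -19/128 - 3/(7*(8 + 12)) = -19/128 - 3/7/20 = -19/128 - 3/7*1/20 = -19/128 - 3/140 = -761/4480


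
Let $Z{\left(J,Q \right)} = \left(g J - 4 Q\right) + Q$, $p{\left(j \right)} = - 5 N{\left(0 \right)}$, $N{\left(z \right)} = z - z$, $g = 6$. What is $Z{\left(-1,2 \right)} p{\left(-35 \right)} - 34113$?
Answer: $-34113$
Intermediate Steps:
$N{\left(z \right)} = 0$
$p{\left(j \right)} = 0$ ($p{\left(j \right)} = \left(-5\right) 0 = 0$)
$Z{\left(J,Q \right)} = - 3 Q + 6 J$ ($Z{\left(J,Q \right)} = \left(6 J - 4 Q\right) + Q = \left(- 4 Q + 6 J\right) + Q = - 3 Q + 6 J$)
$Z{\left(-1,2 \right)} p{\left(-35 \right)} - 34113 = \left(\left(-3\right) 2 + 6 \left(-1\right)\right) 0 - 34113 = \left(-6 - 6\right) 0 - 34113 = \left(-12\right) 0 - 34113 = 0 - 34113 = -34113$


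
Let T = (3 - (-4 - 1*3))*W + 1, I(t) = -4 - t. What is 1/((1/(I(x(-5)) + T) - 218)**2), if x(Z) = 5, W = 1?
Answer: 4/189225 ≈ 2.1139e-5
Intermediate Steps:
T = 11 (T = (3 - (-4 - 1*3))*1 + 1 = (3 - (-4 - 3))*1 + 1 = (3 - 1*(-7))*1 + 1 = (3 + 7)*1 + 1 = 10*1 + 1 = 10 + 1 = 11)
1/((1/(I(x(-5)) + T) - 218)**2) = 1/((1/((-4 - 1*5) + 11) - 218)**2) = 1/((1/((-4 - 5) + 11) - 218)**2) = 1/((1/(-9 + 11) - 218)**2) = 1/((1/2 - 218)**2) = 1/((-435/2)**2) = 1/(189225/4) = 4/189225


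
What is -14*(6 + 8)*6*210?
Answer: -246960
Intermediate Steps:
-14*(6 + 8)*6*210 = -196*6*210 = -14*84*210 = -1176*210 = -246960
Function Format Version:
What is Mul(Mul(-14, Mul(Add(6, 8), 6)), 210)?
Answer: -246960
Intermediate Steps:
Mul(Mul(-14, Mul(Add(6, 8), 6)), 210) = Mul(Mul(-14, Mul(14, 6)), 210) = Mul(Mul(-14, 84), 210) = Mul(-1176, 210) = -246960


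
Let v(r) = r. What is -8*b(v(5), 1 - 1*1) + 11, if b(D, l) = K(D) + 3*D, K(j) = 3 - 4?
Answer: -101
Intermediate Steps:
K(j) = -1
b(D, l) = -1 + 3*D
-8*b(v(5), 1 - 1*1) + 11 = -8*(-1 + 3*5) + 11 = -8*(-1 + 15) + 11 = -8*14 + 11 = -112 + 11 = -101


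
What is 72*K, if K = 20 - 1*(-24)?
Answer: 3168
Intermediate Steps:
K = 44 (K = 20 + 24 = 44)
72*K = 72*44 = 3168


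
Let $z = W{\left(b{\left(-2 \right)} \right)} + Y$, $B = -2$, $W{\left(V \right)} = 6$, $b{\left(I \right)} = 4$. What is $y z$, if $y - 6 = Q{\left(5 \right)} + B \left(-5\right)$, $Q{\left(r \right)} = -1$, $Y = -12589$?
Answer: $-188745$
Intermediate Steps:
$z = -12583$ ($z = 6 - 12589 = -12583$)
$y = 15$ ($y = 6 - -9 = 6 + \left(-1 + 10\right) = 6 + 9 = 15$)
$y z = 15 \left(-12583\right) = -188745$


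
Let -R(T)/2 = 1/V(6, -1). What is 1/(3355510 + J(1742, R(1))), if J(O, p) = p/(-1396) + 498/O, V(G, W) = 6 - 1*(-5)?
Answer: 6687538/22440102547073 ≈ 2.9802e-7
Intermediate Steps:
V(G, W) = 11 (V(G, W) = 6 + 5 = 11)
R(T) = -2/11
J(O, p) = 498/O - p/1396 (J(O, p) = p*(-1/1396) + 498/O = -p/1396 + 498/O = 498/O - p/1396)
1/(3355510 + J(1742, R(1))) = 1/(3355510 + (498/1742 - 1/1396*(-2/11))) = 1/(3355510 + (498*(1/1742) + 1/7678)) = 1/(3355510 + (249/871 + 1/7678)) = 1/(3355510 + 1912693/6687538) = 1/(22440102547073/6687538) = 6687538/22440102547073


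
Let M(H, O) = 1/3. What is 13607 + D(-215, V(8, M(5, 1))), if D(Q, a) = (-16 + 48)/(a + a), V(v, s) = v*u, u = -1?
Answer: 13605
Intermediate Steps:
M(H, O) = 1/3
V(v, s) = -v (V(v, s) = v*(-1) = -v)
D(Q, a) = 16/a (D(Q, a) = 32/((2*a)) = 32*(1/(2*a)) = 16/a)
13607 + D(-215, V(8, M(5, 1))) = 13607 + 16/((-1*8)) = 13607 + 16/(-8) = 13607 + 16*(-1/8) = 13607 - 2 = 13605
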